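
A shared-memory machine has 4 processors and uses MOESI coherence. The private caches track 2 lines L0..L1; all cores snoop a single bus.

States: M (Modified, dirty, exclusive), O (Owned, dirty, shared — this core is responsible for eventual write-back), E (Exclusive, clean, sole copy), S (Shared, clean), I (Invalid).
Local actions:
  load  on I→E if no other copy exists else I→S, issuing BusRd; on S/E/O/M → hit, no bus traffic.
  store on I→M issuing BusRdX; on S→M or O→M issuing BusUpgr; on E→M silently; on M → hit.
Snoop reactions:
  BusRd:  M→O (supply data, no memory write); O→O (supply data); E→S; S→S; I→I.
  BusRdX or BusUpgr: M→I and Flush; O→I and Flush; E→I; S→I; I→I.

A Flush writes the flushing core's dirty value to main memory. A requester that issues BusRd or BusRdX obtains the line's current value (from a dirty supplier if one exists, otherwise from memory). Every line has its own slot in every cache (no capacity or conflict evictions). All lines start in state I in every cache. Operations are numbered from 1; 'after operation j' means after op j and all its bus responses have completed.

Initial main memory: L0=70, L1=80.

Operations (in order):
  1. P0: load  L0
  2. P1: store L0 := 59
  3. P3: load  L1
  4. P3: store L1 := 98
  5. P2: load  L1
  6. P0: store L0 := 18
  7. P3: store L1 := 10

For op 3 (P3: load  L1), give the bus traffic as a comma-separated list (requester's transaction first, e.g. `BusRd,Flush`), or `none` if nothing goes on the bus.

[1] P0: load  L0 | P0:E(70), P1:I, P2:I, P3:I | bus: BusRd
[2] P1: store L0 := 59 | P0:I, P1:M(59), P2:I, P3:I | bus: BusRdX
[3] P3: load  L1 | P0:I, P1:I, P2:I, P3:E(80) | bus: BusRd
[4] P3: store L1 := 98 | P0:I, P1:I, P2:I, P3:M(98) | bus: none
[5] P2: load  L1 | P0:I, P1:I, P2:S(98), P3:O(98) | bus: BusRd
[6] P0: store L0 := 18 | P0:M(18), P1:I, P2:I, P3:I | bus: BusRdX,Flush
[7] P3: store L1 := 10 | P0:I, P1:I, P2:I, P3:M(10) | bus: BusUpgr

bus = BusRd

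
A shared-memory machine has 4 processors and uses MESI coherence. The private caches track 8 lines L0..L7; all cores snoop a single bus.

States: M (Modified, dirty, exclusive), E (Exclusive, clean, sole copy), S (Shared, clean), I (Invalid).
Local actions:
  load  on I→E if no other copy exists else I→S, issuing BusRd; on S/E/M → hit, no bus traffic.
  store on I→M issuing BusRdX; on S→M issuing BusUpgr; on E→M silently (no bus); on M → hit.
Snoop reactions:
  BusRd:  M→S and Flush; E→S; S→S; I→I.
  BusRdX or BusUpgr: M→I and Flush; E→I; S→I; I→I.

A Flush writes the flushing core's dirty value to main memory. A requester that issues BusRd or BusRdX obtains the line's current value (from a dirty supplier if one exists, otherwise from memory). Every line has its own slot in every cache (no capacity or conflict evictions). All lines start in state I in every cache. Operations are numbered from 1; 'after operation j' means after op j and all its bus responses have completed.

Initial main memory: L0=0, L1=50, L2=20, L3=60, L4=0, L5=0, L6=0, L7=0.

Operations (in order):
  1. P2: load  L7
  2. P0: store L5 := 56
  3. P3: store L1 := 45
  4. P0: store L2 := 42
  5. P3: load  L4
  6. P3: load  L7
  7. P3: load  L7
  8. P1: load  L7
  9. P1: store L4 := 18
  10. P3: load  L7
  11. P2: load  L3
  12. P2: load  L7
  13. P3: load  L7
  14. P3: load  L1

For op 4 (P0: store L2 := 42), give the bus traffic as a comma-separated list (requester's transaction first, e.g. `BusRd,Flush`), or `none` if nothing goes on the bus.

1. P2: load  L7  bus=[BusRd]  L7: P0=I P1=I P2=E P3=I  mem[L7]=0
2. P0: store L5 := 56  bus=[BusRdX]  L5: P0=M P1=I P2=I P3=I  mem[L5]=0
3. P3: store L1 := 45  bus=[BusRdX]  L1: P0=I P1=I P2=I P3=M  mem[L1]=50
4. P0: store L2 := 42  bus=[BusRdX]  L2: P0=M P1=I P2=I P3=I  mem[L2]=20
5. P3: load  L4  bus=[BusRd]  L4: P0=I P1=I P2=I P3=E  mem[L4]=0
6. P3: load  L7  bus=[BusRd]  L7: P0=I P1=I P2=S P3=S  mem[L7]=0
7. P3: load  L7  bus=[-]  L7: P0=I P1=I P2=S P3=S  mem[L7]=0
8. P1: load  L7  bus=[BusRd]  L7: P0=I P1=S P2=S P3=S  mem[L7]=0
9. P1: store L4 := 18  bus=[BusRdX]  L4: P0=I P1=M P2=I P3=I  mem[L4]=0
10. P3: load  L7  bus=[-]  L7: P0=I P1=S P2=S P3=S  mem[L7]=0
11. P2: load  L3  bus=[BusRd]  L3: P0=I P1=I P2=E P3=I  mem[L3]=60
12. P2: load  L7  bus=[-]  L7: P0=I P1=S P2=S P3=S  mem[L7]=0
13. P3: load  L7  bus=[-]  L7: P0=I P1=S P2=S P3=S  mem[L7]=0
14. P3: load  L1  bus=[-]  L1: P0=I P1=I P2=I P3=M  mem[L1]=50

bus = BusRdX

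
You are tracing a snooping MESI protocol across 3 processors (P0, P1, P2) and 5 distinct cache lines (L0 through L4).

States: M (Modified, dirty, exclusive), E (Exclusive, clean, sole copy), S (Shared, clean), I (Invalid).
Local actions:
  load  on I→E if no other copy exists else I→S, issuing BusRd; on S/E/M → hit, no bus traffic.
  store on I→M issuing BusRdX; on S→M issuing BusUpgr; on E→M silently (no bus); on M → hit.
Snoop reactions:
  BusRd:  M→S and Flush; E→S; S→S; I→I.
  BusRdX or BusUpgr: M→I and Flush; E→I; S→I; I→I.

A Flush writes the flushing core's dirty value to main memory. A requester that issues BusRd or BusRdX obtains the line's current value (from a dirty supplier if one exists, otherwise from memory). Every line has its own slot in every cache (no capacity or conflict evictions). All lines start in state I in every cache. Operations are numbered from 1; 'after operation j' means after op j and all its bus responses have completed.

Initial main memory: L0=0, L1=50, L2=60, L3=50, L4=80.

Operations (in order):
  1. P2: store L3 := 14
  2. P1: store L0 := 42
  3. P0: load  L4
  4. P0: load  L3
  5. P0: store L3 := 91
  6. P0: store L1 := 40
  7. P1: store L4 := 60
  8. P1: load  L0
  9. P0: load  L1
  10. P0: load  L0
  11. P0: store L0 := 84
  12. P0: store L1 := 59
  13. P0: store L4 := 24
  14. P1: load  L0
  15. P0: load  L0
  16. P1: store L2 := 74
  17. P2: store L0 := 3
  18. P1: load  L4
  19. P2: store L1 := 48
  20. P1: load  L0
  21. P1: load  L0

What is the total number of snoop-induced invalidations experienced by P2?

invalidations = 1

step 1: P2: store L3 := 14  ⟶  IIM  (L3)  txn=BusRdX  M[L3]=50
step 2: P1: store L0 := 42  ⟶  IMI  (L0)  txn=BusRdX  M[L0]=0
step 3: P0: load  L4  ⟶  EII  (L4)  txn=BusRd  M[L4]=80
step 4: P0: load  L3  ⟶  SIS  (L3)  txn=BusRd+Flush  M[L3]=14
step 5: P0: store L3 := 91  ⟶  MII  (L3)  txn=BusUpgr  M[L3]=14
step 6: P0: store L1 := 40  ⟶  MII  (L1)  txn=BusRdX  M[L1]=50
step 7: P1: store L4 := 60  ⟶  IMI  (L4)  txn=BusRdX  M[L4]=80
step 8: P1: load  L0  ⟶  IMI  (L0)  txn=∅  M[L0]=0
step 9: P0: load  L1  ⟶  MII  (L1)  txn=∅  M[L1]=50
step 10: P0: load  L0  ⟶  SSI  (L0)  txn=BusRd+Flush  M[L0]=42
step 11: P0: store L0 := 84  ⟶  MII  (L0)  txn=BusUpgr  M[L0]=42
step 12: P0: store L1 := 59  ⟶  MII  (L1)  txn=∅  M[L1]=50
step 13: P0: store L4 := 24  ⟶  MII  (L4)  txn=BusRdX+Flush  M[L4]=60
step 14: P1: load  L0  ⟶  SSI  (L0)  txn=BusRd+Flush  M[L0]=84
step 15: P0: load  L0  ⟶  SSI  (L0)  txn=∅  M[L0]=84
step 16: P1: store L2 := 74  ⟶  IMI  (L2)  txn=BusRdX  M[L2]=60
step 17: P2: store L0 := 3  ⟶  IIM  (L0)  txn=BusRdX  M[L0]=84
step 18: P1: load  L4  ⟶  SSI  (L4)  txn=BusRd+Flush  M[L4]=24
step 19: P2: store L1 := 48  ⟶  IIM  (L1)  txn=BusRdX+Flush  M[L1]=59
step 20: P1: load  L0  ⟶  ISS  (L0)  txn=BusRd+Flush  M[L0]=3
step 21: P1: load  L0  ⟶  ISS  (L0)  txn=∅  M[L0]=3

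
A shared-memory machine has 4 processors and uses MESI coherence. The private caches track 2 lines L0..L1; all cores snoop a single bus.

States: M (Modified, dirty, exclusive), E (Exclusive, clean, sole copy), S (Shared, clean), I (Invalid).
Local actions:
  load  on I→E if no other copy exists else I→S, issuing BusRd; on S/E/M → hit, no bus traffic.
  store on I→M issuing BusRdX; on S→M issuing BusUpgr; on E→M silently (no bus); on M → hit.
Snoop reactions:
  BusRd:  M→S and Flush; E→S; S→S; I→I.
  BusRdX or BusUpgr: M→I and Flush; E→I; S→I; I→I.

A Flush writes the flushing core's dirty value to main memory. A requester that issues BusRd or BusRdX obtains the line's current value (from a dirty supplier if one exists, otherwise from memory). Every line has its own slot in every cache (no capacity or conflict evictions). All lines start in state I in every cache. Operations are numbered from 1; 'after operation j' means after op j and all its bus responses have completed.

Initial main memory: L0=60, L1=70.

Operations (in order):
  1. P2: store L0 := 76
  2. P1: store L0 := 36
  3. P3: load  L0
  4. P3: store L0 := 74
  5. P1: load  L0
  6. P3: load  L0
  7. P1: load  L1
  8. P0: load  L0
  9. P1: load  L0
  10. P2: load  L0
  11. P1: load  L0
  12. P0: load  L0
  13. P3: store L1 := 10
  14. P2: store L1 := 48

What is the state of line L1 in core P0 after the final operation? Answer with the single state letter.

step 1: P2: store L0 := 76  ⟶  IIMI  (L0)  txn=BusRdX  M[L0]=60
step 2: P1: store L0 := 36  ⟶  IMII  (L0)  txn=BusRdX+Flush  M[L0]=76
step 3: P3: load  L0  ⟶  ISIS  (L0)  txn=BusRd+Flush  M[L0]=36
step 4: P3: store L0 := 74  ⟶  IIIM  (L0)  txn=BusUpgr  M[L0]=36
step 5: P1: load  L0  ⟶  ISIS  (L0)  txn=BusRd+Flush  M[L0]=74
step 6: P3: load  L0  ⟶  ISIS  (L0)  txn=∅  M[L0]=74
step 7: P1: load  L1  ⟶  IEII  (L1)  txn=BusRd  M[L1]=70
step 8: P0: load  L0  ⟶  SSIS  (L0)  txn=BusRd  M[L0]=74
step 9: P1: load  L0  ⟶  SSIS  (L0)  txn=∅  M[L0]=74
step 10: P2: load  L0  ⟶  SSSS  (L0)  txn=BusRd  M[L0]=74
step 11: P1: load  L0  ⟶  SSSS  (L0)  txn=∅  M[L0]=74
step 12: P0: load  L0  ⟶  SSSS  (L0)  txn=∅  M[L0]=74
step 13: P3: store L1 := 10  ⟶  IIIM  (L1)  txn=BusRdX  M[L1]=70
step 14: P2: store L1 := 48  ⟶  IIMI  (L1)  txn=BusRdX+Flush  M[L1]=10

state = I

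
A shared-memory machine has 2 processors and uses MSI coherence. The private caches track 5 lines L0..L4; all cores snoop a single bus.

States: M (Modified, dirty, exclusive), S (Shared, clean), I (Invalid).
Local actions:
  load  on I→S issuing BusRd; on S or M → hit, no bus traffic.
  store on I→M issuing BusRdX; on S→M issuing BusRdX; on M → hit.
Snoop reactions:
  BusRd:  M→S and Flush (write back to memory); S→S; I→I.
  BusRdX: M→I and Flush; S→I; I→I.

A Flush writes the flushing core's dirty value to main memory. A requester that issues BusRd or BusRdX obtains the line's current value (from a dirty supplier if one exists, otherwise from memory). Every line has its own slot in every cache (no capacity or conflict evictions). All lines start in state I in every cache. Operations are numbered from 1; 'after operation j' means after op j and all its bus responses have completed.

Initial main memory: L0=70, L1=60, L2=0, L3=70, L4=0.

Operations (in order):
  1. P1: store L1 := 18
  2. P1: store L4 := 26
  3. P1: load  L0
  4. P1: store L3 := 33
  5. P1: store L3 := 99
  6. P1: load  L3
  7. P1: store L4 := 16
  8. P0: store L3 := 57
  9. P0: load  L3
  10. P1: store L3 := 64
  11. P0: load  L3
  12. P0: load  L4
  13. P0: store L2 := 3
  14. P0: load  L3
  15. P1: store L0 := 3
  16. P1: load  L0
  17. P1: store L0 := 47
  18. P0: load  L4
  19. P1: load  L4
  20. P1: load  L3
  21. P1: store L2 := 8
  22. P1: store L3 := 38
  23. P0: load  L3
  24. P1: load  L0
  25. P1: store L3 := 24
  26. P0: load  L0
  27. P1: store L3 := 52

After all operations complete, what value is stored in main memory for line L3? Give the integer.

  op1 P1: store L1 := 18 → I/M on L1; bus BusRdX; mem=60
  op2 P1: store L4 := 26 → I/M on L4; bus BusRdX; mem=0
  op3 P1: load  L0 → I/S on L0; bus BusRd; mem=70
  op4 P1: store L3 := 33 → I/M on L3; bus BusRdX; mem=70
  op5 P1: store L3 := 99 → I/M on L3; bus (none); mem=70
  op6 P1: load  L3 → I/M on L3; bus (none); mem=70
  op7 P1: store L4 := 16 → I/M on L4; bus (none); mem=0
  op8 P0: store L3 := 57 → M/I on L3; bus BusRdX Flush; mem=99
  op9 P0: load  L3 → M/I on L3; bus (none); mem=99
  op10 P1: store L3 := 64 → I/M on L3; bus BusRdX Flush; mem=57
  op11 P0: load  L3 → S/S on L3; bus BusRd Flush; mem=64
  op12 P0: load  L4 → S/S on L4; bus BusRd Flush; mem=16
  op13 P0: store L2 := 3 → M/I on L2; bus BusRdX; mem=0
  op14 P0: load  L3 → S/S on L3; bus (none); mem=64
  op15 P1: store L0 := 3 → I/M on L0; bus BusRdX; mem=70
  op16 P1: load  L0 → I/M on L0; bus (none); mem=70
  op17 P1: store L0 := 47 → I/M on L0; bus (none); mem=70
  op18 P0: load  L4 → S/S on L4; bus (none); mem=16
  op19 P1: load  L4 → S/S on L4; bus (none); mem=16
  op20 P1: load  L3 → S/S on L3; bus (none); mem=64
  op21 P1: store L2 := 8 → I/M on L2; bus BusRdX Flush; mem=3
  op22 P1: store L3 := 38 → I/M on L3; bus BusRdX; mem=64
  op23 P0: load  L3 → S/S on L3; bus BusRd Flush; mem=38
  op24 P1: load  L0 → I/M on L0; bus (none); mem=70
  op25 P1: store L3 := 24 → I/M on L3; bus BusRdX; mem=38
  op26 P0: load  L0 → S/S on L0; bus BusRd Flush; mem=47
  op27 P1: store L3 := 52 → I/M on L3; bus (none); mem=38

memory[L3] = 38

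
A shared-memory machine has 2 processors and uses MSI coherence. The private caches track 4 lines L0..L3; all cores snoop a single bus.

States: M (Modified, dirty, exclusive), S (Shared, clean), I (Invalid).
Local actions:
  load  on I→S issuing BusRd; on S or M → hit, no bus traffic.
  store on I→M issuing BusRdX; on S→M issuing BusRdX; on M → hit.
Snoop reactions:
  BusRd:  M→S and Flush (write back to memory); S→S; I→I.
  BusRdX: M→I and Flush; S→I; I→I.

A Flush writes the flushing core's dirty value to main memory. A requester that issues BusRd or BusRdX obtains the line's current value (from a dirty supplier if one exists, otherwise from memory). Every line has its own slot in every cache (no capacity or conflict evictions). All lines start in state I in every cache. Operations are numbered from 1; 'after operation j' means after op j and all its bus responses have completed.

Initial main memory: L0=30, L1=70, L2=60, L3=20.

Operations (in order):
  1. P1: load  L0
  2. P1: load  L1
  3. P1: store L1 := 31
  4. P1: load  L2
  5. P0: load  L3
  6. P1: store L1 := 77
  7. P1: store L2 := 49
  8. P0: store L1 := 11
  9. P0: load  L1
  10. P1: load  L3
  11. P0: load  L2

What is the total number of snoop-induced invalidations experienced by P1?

  op1 P1: load  L0 → I/S on L0; bus BusRd; mem=30
  op2 P1: load  L1 → I/S on L1; bus BusRd; mem=70
  op3 P1: store L1 := 31 → I/M on L1; bus BusRdX; mem=70
  op4 P1: load  L2 → I/S on L2; bus BusRd; mem=60
  op5 P0: load  L3 → S/I on L3; bus BusRd; mem=20
  op6 P1: store L1 := 77 → I/M on L1; bus (none); mem=70
  op7 P1: store L2 := 49 → I/M on L2; bus BusRdX; mem=60
  op8 P0: store L1 := 11 → M/I on L1; bus BusRdX Flush; mem=77
  op9 P0: load  L1 → M/I on L1; bus (none); mem=77
  op10 P1: load  L3 → S/S on L3; bus BusRd; mem=20
  op11 P0: load  L2 → S/S on L2; bus BusRd Flush; mem=49

invalidations = 1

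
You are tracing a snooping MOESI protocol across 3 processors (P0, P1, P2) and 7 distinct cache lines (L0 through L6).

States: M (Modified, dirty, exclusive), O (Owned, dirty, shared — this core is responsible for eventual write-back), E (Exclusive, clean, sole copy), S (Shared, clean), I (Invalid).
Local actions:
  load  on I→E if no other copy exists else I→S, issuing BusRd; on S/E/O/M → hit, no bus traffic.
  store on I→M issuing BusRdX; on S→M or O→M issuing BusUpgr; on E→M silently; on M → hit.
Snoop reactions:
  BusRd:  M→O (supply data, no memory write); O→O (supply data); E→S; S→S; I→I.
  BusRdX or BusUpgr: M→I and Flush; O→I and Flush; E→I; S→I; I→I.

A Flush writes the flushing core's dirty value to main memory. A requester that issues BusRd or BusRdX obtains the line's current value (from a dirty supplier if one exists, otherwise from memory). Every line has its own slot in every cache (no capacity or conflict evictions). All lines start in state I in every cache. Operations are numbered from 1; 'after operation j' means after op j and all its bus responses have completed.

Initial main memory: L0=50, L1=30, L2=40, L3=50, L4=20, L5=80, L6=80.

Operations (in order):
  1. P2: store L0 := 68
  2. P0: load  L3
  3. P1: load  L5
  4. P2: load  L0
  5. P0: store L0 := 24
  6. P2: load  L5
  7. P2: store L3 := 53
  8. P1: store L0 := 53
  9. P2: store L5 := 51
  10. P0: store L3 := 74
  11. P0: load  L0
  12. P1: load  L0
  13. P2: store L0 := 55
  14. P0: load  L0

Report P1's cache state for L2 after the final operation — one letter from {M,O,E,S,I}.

state = I

step 1: P2: store L0 := 68  ⟶  IIM  (L0)  txn=BusRdX  M[L0]=50
step 2: P0: load  L3  ⟶  EII  (L3)  txn=BusRd  M[L3]=50
step 3: P1: load  L5  ⟶  IEI  (L5)  txn=BusRd  M[L5]=80
step 4: P2: load  L0  ⟶  IIM  (L0)  txn=∅  M[L0]=50
step 5: P0: store L0 := 24  ⟶  MII  (L0)  txn=BusRdX+Flush  M[L0]=68
step 6: P2: load  L5  ⟶  ISS  (L5)  txn=BusRd  M[L5]=80
step 7: P2: store L3 := 53  ⟶  IIM  (L3)  txn=BusRdX  M[L3]=50
step 8: P1: store L0 := 53  ⟶  IMI  (L0)  txn=BusRdX+Flush  M[L0]=24
step 9: P2: store L5 := 51  ⟶  IIM  (L5)  txn=BusUpgr  M[L5]=80
step 10: P0: store L3 := 74  ⟶  MII  (L3)  txn=BusRdX+Flush  M[L3]=53
step 11: P0: load  L0  ⟶  SOI  (L0)  txn=BusRd  M[L0]=24
step 12: P1: load  L0  ⟶  SOI  (L0)  txn=∅  M[L0]=24
step 13: P2: store L0 := 55  ⟶  IIM  (L0)  txn=BusRdX+Flush  M[L0]=53
step 14: P0: load  L0  ⟶  SIO  (L0)  txn=BusRd  M[L0]=53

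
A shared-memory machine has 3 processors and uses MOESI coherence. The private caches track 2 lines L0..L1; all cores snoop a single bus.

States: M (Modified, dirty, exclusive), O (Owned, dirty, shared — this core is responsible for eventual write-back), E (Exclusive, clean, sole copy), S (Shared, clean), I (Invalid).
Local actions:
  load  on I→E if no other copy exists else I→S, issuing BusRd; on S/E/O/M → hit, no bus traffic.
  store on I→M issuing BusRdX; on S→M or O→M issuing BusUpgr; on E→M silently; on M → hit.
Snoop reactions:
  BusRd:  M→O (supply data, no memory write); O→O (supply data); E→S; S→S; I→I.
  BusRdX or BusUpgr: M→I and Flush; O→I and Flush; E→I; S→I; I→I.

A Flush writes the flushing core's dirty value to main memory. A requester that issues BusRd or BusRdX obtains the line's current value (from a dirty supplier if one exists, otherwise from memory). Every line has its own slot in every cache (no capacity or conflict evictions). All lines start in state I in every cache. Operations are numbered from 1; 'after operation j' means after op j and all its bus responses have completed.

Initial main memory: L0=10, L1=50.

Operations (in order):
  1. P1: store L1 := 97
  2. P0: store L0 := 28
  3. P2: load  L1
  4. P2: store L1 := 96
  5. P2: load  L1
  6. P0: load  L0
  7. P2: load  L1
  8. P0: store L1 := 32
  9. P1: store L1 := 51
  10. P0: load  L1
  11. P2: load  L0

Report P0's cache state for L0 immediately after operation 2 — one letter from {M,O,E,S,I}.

state = M

  op1 P1: store L1 := 97 → I/M/I on L1; bus BusRdX; mem=50
  op2 P0: store L0 := 28 → M/I/I on L0; bus BusRdX; mem=10
  op3 P2: load  L1 → I/O/S on L1; bus BusRd; mem=50
  op4 P2: store L1 := 96 → I/I/M on L1; bus BusUpgr Flush; mem=97
  op5 P2: load  L1 → I/I/M on L1; bus (none); mem=97
  op6 P0: load  L0 → M/I/I on L0; bus (none); mem=10
  op7 P2: load  L1 → I/I/M on L1; bus (none); mem=97
  op8 P0: store L1 := 32 → M/I/I on L1; bus BusRdX Flush; mem=96
  op9 P1: store L1 := 51 → I/M/I on L1; bus BusRdX Flush; mem=32
  op10 P0: load  L1 → S/O/I on L1; bus BusRd; mem=32
  op11 P2: load  L0 → O/I/S on L0; bus BusRd; mem=10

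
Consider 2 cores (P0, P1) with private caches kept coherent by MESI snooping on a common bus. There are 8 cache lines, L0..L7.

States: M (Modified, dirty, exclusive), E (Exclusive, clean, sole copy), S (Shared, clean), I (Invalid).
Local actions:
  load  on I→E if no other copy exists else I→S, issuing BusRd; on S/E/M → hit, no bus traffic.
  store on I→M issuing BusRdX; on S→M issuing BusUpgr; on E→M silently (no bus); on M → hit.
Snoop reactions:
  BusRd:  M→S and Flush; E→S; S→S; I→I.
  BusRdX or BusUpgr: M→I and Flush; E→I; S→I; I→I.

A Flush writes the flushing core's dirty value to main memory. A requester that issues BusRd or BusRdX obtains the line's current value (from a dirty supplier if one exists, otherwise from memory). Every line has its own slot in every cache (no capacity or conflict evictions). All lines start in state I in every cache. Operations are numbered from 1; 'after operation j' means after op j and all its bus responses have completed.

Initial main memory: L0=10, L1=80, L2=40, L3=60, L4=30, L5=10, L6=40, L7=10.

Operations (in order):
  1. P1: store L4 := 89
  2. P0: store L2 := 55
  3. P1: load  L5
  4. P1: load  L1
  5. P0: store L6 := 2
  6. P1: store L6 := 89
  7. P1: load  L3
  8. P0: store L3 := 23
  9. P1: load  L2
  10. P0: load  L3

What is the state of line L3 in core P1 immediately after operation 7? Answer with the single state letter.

[1] P1: store L4 := 89 | P0:I, P1:M(89) | bus: BusRdX
[2] P0: store L2 := 55 | P0:M(55), P1:I | bus: BusRdX
[3] P1: load  L5 | P0:I, P1:E(10) | bus: BusRd
[4] P1: load  L1 | P0:I, P1:E(80) | bus: BusRd
[5] P0: store L6 := 2 | P0:M(2), P1:I | bus: BusRdX
[6] P1: store L6 := 89 | P0:I, P1:M(89) | bus: BusRdX,Flush
[7] P1: load  L3 | P0:I, P1:E(60) | bus: BusRd
[8] P0: store L3 := 23 | P0:M(23), P1:I | bus: BusRdX
[9] P1: load  L2 | P0:S(55), P1:S(55) | bus: BusRd,Flush
[10] P0: load  L3 | P0:M(23), P1:I | bus: none

state = E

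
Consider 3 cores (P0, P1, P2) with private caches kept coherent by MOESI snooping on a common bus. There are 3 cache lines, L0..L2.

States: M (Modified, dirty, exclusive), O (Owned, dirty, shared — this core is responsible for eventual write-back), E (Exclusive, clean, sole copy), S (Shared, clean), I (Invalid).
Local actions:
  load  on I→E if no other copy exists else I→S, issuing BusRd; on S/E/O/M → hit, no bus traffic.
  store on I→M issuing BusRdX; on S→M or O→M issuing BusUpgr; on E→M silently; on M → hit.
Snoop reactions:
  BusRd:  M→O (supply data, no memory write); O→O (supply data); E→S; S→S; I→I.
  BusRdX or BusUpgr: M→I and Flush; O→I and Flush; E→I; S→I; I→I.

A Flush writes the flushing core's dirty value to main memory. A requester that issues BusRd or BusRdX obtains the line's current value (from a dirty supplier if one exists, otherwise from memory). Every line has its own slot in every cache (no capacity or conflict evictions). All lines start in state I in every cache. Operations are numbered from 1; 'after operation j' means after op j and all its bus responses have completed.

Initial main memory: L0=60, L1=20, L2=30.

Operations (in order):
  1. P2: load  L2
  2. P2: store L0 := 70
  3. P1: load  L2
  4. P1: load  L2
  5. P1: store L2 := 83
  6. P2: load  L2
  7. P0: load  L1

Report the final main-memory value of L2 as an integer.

memory[L2] = 30

step 1: P2: load  L2  ⟶  IIE  (L2)  txn=BusRd  M[L2]=30
step 2: P2: store L0 := 70  ⟶  IIM  (L0)  txn=BusRdX  M[L0]=60
step 3: P1: load  L2  ⟶  ISS  (L2)  txn=BusRd  M[L2]=30
step 4: P1: load  L2  ⟶  ISS  (L2)  txn=∅  M[L2]=30
step 5: P1: store L2 := 83  ⟶  IMI  (L2)  txn=BusUpgr  M[L2]=30
step 6: P2: load  L2  ⟶  IOS  (L2)  txn=BusRd  M[L2]=30
step 7: P0: load  L1  ⟶  EII  (L1)  txn=BusRd  M[L1]=20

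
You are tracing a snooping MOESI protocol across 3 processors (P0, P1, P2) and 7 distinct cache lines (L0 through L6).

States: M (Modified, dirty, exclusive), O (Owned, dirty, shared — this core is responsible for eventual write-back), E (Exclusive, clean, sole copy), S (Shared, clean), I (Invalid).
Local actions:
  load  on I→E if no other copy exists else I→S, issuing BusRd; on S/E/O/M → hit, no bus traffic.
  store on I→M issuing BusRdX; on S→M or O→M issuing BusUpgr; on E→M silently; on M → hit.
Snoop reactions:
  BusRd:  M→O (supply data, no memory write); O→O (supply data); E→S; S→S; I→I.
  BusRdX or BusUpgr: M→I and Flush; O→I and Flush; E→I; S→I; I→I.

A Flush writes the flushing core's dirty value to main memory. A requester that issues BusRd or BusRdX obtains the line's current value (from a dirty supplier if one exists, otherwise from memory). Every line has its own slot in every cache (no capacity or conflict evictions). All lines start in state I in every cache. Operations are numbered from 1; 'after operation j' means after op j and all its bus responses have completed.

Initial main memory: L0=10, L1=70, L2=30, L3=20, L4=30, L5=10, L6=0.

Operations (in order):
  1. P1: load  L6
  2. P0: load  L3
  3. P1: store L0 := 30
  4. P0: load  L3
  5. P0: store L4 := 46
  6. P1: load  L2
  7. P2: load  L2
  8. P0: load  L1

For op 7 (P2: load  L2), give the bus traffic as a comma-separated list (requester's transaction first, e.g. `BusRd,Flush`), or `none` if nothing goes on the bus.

1. P1: load  L6  bus=[BusRd]  L6: P0=I P1=E P2=I  mem[L6]=0
2. P0: load  L3  bus=[BusRd]  L3: P0=E P1=I P2=I  mem[L3]=20
3. P1: store L0 := 30  bus=[BusRdX]  L0: P0=I P1=M P2=I  mem[L0]=10
4. P0: load  L3  bus=[-]  L3: P0=E P1=I P2=I  mem[L3]=20
5. P0: store L4 := 46  bus=[BusRdX]  L4: P0=M P1=I P2=I  mem[L4]=30
6. P1: load  L2  bus=[BusRd]  L2: P0=I P1=E P2=I  mem[L2]=30
7. P2: load  L2  bus=[BusRd]  L2: P0=I P1=S P2=S  mem[L2]=30
8. P0: load  L1  bus=[BusRd]  L1: P0=E P1=I P2=I  mem[L1]=70

bus = BusRd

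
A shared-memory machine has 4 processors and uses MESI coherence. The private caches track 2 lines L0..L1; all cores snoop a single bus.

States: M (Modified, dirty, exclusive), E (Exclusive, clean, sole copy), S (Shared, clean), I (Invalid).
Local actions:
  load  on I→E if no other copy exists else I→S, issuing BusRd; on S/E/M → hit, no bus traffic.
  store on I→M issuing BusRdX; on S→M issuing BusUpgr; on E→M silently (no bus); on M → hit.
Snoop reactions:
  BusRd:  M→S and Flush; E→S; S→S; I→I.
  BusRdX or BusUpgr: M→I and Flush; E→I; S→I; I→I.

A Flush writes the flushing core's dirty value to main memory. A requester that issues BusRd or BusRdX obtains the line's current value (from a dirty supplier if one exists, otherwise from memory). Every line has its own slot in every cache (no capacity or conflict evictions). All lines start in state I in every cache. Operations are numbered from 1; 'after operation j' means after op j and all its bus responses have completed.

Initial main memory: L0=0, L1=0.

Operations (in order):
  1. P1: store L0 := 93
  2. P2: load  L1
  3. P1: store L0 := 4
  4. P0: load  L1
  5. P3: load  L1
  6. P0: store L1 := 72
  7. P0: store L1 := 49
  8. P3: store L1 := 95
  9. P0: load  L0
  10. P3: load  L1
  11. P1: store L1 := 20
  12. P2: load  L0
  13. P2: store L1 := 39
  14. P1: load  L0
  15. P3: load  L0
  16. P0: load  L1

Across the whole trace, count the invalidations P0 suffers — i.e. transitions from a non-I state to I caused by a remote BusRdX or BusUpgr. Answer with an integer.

  op1 P1: store L0 := 93 → I/M/I/I on L0; bus BusRdX; mem=0
  op2 P2: load  L1 → I/I/E/I on L1; bus BusRd; mem=0
  op3 P1: store L0 := 4 → I/M/I/I on L0; bus (none); mem=0
  op4 P0: load  L1 → S/I/S/I on L1; bus BusRd; mem=0
  op5 P3: load  L1 → S/I/S/S on L1; bus BusRd; mem=0
  op6 P0: store L1 := 72 → M/I/I/I on L1; bus BusUpgr; mem=0
  op7 P0: store L1 := 49 → M/I/I/I on L1; bus (none); mem=0
  op8 P3: store L1 := 95 → I/I/I/M on L1; bus BusRdX Flush; mem=49
  op9 P0: load  L0 → S/S/I/I on L0; bus BusRd Flush; mem=4
  op10 P3: load  L1 → I/I/I/M on L1; bus (none); mem=49
  op11 P1: store L1 := 20 → I/M/I/I on L1; bus BusRdX Flush; mem=95
  op12 P2: load  L0 → S/S/S/I on L0; bus BusRd; mem=4
  op13 P2: store L1 := 39 → I/I/M/I on L1; bus BusRdX Flush; mem=20
  op14 P1: load  L0 → S/S/S/I on L0; bus (none); mem=4
  op15 P3: load  L0 → S/S/S/S on L0; bus BusRd; mem=4
  op16 P0: load  L1 → S/I/S/I on L1; bus BusRd Flush; mem=39

invalidations = 1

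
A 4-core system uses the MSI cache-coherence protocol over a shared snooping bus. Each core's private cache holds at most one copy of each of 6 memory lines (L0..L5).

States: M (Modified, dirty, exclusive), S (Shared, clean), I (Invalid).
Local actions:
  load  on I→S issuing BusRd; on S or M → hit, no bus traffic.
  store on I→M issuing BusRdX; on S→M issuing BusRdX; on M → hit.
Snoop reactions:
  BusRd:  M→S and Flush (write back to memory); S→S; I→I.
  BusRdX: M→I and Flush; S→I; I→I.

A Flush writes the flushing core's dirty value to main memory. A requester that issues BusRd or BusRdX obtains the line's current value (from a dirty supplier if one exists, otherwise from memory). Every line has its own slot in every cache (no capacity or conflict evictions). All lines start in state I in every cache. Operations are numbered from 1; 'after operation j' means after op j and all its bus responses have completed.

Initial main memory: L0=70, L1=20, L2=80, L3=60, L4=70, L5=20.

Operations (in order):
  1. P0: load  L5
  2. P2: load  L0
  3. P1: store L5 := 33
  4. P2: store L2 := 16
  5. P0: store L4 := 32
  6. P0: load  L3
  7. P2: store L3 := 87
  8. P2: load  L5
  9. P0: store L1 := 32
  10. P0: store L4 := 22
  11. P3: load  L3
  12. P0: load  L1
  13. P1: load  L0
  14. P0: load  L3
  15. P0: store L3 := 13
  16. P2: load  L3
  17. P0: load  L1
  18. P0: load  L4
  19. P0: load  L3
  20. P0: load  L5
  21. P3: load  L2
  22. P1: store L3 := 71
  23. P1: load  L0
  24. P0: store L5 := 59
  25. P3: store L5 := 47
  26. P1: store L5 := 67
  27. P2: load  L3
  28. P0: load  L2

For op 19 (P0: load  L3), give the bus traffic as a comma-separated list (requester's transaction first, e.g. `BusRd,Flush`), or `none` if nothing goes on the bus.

  op1 P0: load  L5 → S/I/I/I on L5; bus BusRd; mem=20
  op2 P2: load  L0 → I/I/S/I on L0; bus BusRd; mem=70
  op3 P1: store L5 := 33 → I/M/I/I on L5; bus BusRdX; mem=20
  op4 P2: store L2 := 16 → I/I/M/I on L2; bus BusRdX; mem=80
  op5 P0: store L4 := 32 → M/I/I/I on L4; bus BusRdX; mem=70
  op6 P0: load  L3 → S/I/I/I on L3; bus BusRd; mem=60
  op7 P2: store L3 := 87 → I/I/M/I on L3; bus BusRdX; mem=60
  op8 P2: load  L5 → I/S/S/I on L5; bus BusRd Flush; mem=33
  op9 P0: store L1 := 32 → M/I/I/I on L1; bus BusRdX; mem=20
  op10 P0: store L4 := 22 → M/I/I/I on L4; bus (none); mem=70
  op11 P3: load  L3 → I/I/S/S on L3; bus BusRd Flush; mem=87
  op12 P0: load  L1 → M/I/I/I on L1; bus (none); mem=20
  op13 P1: load  L0 → I/S/S/I on L0; bus BusRd; mem=70
  op14 P0: load  L3 → S/I/S/S on L3; bus BusRd; mem=87
  op15 P0: store L3 := 13 → M/I/I/I on L3; bus BusRdX; mem=87
  op16 P2: load  L3 → S/I/S/I on L3; bus BusRd Flush; mem=13
  op17 P0: load  L1 → M/I/I/I on L1; bus (none); mem=20
  op18 P0: load  L4 → M/I/I/I on L4; bus (none); mem=70
  op19 P0: load  L3 → S/I/S/I on L3; bus (none); mem=13
  op20 P0: load  L5 → S/S/S/I on L5; bus BusRd; mem=33
  op21 P3: load  L2 → I/I/S/S on L2; bus BusRd Flush; mem=16
  op22 P1: store L3 := 71 → I/M/I/I on L3; bus BusRdX; mem=13
  op23 P1: load  L0 → I/S/S/I on L0; bus (none); mem=70
  op24 P0: store L5 := 59 → M/I/I/I on L5; bus BusRdX; mem=33
  op25 P3: store L5 := 47 → I/I/I/M on L5; bus BusRdX Flush; mem=59
  op26 P1: store L5 := 67 → I/M/I/I on L5; bus BusRdX Flush; mem=47
  op27 P2: load  L3 → I/S/S/I on L3; bus BusRd Flush; mem=71
  op28 P0: load  L2 → S/I/S/S on L2; bus BusRd; mem=16

bus = none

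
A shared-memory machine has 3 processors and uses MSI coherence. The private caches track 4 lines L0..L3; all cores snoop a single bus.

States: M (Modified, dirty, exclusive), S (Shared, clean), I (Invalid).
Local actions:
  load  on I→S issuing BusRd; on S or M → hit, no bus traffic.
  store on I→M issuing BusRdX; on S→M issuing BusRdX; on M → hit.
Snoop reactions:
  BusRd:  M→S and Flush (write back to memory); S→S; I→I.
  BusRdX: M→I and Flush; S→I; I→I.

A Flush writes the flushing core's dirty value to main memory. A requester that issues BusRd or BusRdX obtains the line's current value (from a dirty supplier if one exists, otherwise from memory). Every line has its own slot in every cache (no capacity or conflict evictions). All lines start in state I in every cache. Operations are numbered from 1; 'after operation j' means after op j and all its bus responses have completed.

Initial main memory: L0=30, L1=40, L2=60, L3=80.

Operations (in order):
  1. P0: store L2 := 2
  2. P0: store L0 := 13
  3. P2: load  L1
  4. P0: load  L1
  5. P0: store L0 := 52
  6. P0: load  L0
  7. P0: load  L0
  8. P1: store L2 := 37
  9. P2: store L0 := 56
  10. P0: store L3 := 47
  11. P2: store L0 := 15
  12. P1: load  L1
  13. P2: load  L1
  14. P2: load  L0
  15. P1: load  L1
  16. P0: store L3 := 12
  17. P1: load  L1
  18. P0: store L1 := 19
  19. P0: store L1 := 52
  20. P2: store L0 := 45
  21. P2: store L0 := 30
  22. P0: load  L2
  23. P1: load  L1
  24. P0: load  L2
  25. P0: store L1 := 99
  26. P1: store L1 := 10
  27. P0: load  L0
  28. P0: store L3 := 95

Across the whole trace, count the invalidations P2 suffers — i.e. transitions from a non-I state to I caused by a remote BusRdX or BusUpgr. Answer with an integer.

[1] P0: store L2 := 2 | P0:M(2), P1:I, P2:I | bus: BusRdX
[2] P0: store L0 := 13 | P0:M(13), P1:I, P2:I | bus: BusRdX
[3] P2: load  L1 | P0:I, P1:I, P2:S(40) | bus: BusRd
[4] P0: load  L1 | P0:S(40), P1:I, P2:S(40) | bus: BusRd
[5] P0: store L0 := 52 | P0:M(52), P1:I, P2:I | bus: none
[6] P0: load  L0 | P0:M(52), P1:I, P2:I | bus: none
[7] P0: load  L0 | P0:M(52), P1:I, P2:I | bus: none
[8] P1: store L2 := 37 | P0:I, P1:M(37), P2:I | bus: BusRdX,Flush
[9] P2: store L0 := 56 | P0:I, P1:I, P2:M(56) | bus: BusRdX,Flush
[10] P0: store L3 := 47 | P0:M(47), P1:I, P2:I | bus: BusRdX
[11] P2: store L0 := 15 | P0:I, P1:I, P2:M(15) | bus: none
[12] P1: load  L1 | P0:S(40), P1:S(40), P2:S(40) | bus: BusRd
[13] P2: load  L1 | P0:S(40), P1:S(40), P2:S(40) | bus: none
[14] P2: load  L0 | P0:I, P1:I, P2:M(15) | bus: none
[15] P1: load  L1 | P0:S(40), P1:S(40), P2:S(40) | bus: none
[16] P0: store L3 := 12 | P0:M(12), P1:I, P2:I | bus: none
[17] P1: load  L1 | P0:S(40), P1:S(40), P2:S(40) | bus: none
[18] P0: store L1 := 19 | P0:M(19), P1:I, P2:I | bus: BusRdX
[19] P0: store L1 := 52 | P0:M(52), P1:I, P2:I | bus: none
[20] P2: store L0 := 45 | P0:I, P1:I, P2:M(45) | bus: none
[21] P2: store L0 := 30 | P0:I, P1:I, P2:M(30) | bus: none
[22] P0: load  L2 | P0:S(37), P1:S(37), P2:I | bus: BusRd,Flush
[23] P1: load  L1 | P0:S(52), P1:S(52), P2:I | bus: BusRd,Flush
[24] P0: load  L2 | P0:S(37), P1:S(37), P2:I | bus: none
[25] P0: store L1 := 99 | P0:M(99), P1:I, P2:I | bus: BusRdX
[26] P1: store L1 := 10 | P0:I, P1:M(10), P2:I | bus: BusRdX,Flush
[27] P0: load  L0 | P0:S(30), P1:I, P2:S(30) | bus: BusRd,Flush
[28] P0: store L3 := 95 | P0:M(95), P1:I, P2:I | bus: none

invalidations = 1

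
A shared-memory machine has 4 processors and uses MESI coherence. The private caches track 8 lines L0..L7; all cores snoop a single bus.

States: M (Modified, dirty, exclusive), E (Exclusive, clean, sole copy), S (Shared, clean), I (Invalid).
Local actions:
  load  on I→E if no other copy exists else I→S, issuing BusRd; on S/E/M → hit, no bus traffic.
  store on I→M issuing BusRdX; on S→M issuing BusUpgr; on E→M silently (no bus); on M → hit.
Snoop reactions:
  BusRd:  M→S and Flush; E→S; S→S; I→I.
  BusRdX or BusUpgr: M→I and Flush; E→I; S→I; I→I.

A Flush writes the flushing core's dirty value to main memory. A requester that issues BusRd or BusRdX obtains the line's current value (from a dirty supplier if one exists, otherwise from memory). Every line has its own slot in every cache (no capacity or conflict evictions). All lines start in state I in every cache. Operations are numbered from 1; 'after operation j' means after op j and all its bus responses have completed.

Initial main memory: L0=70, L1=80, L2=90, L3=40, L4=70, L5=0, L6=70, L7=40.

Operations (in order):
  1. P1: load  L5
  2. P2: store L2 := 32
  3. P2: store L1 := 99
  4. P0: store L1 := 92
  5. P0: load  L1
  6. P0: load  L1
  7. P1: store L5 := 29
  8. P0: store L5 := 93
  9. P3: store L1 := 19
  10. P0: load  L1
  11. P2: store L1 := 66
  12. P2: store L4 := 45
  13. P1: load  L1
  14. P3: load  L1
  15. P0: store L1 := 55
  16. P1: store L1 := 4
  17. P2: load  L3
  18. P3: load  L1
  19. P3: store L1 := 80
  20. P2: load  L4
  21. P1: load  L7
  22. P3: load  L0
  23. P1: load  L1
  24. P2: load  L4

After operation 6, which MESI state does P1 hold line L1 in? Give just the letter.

1. P1: load  L5  bus=[BusRd]  L5: P0=I P1=E P2=I P3=I  mem[L5]=0
2. P2: store L2 := 32  bus=[BusRdX]  L2: P0=I P1=I P2=M P3=I  mem[L2]=90
3. P2: store L1 := 99  bus=[BusRdX]  L1: P0=I P1=I P2=M P3=I  mem[L1]=80
4. P0: store L1 := 92  bus=[BusRdX,Flush]  L1: P0=M P1=I P2=I P3=I  mem[L1]=99
5. P0: load  L1  bus=[-]  L1: P0=M P1=I P2=I P3=I  mem[L1]=99
6. P0: load  L1  bus=[-]  L1: P0=M P1=I P2=I P3=I  mem[L1]=99
7. P1: store L5 := 29  bus=[-]  L5: P0=I P1=M P2=I P3=I  mem[L5]=0
8. P0: store L5 := 93  bus=[BusRdX,Flush]  L5: P0=M P1=I P2=I P3=I  mem[L5]=29
9. P3: store L1 := 19  bus=[BusRdX,Flush]  L1: P0=I P1=I P2=I P3=M  mem[L1]=92
10. P0: load  L1  bus=[BusRd,Flush]  L1: P0=S P1=I P2=I P3=S  mem[L1]=19
11. P2: store L1 := 66  bus=[BusRdX]  L1: P0=I P1=I P2=M P3=I  mem[L1]=19
12. P2: store L4 := 45  bus=[BusRdX]  L4: P0=I P1=I P2=M P3=I  mem[L4]=70
13. P1: load  L1  bus=[BusRd,Flush]  L1: P0=I P1=S P2=S P3=I  mem[L1]=66
14. P3: load  L1  bus=[BusRd]  L1: P0=I P1=S P2=S P3=S  mem[L1]=66
15. P0: store L1 := 55  bus=[BusRdX]  L1: P0=M P1=I P2=I P3=I  mem[L1]=66
16. P1: store L1 := 4  bus=[BusRdX,Flush]  L1: P0=I P1=M P2=I P3=I  mem[L1]=55
17. P2: load  L3  bus=[BusRd]  L3: P0=I P1=I P2=E P3=I  mem[L3]=40
18. P3: load  L1  bus=[BusRd,Flush]  L1: P0=I P1=S P2=I P3=S  mem[L1]=4
19. P3: store L1 := 80  bus=[BusUpgr]  L1: P0=I P1=I P2=I P3=M  mem[L1]=4
20. P2: load  L4  bus=[-]  L4: P0=I P1=I P2=M P3=I  mem[L4]=70
21. P1: load  L7  bus=[BusRd]  L7: P0=I P1=E P2=I P3=I  mem[L7]=40
22. P3: load  L0  bus=[BusRd]  L0: P0=I P1=I P2=I P3=E  mem[L0]=70
23. P1: load  L1  bus=[BusRd,Flush]  L1: P0=I P1=S P2=I P3=S  mem[L1]=80
24. P2: load  L4  bus=[-]  L4: P0=I P1=I P2=M P3=I  mem[L4]=70

state = I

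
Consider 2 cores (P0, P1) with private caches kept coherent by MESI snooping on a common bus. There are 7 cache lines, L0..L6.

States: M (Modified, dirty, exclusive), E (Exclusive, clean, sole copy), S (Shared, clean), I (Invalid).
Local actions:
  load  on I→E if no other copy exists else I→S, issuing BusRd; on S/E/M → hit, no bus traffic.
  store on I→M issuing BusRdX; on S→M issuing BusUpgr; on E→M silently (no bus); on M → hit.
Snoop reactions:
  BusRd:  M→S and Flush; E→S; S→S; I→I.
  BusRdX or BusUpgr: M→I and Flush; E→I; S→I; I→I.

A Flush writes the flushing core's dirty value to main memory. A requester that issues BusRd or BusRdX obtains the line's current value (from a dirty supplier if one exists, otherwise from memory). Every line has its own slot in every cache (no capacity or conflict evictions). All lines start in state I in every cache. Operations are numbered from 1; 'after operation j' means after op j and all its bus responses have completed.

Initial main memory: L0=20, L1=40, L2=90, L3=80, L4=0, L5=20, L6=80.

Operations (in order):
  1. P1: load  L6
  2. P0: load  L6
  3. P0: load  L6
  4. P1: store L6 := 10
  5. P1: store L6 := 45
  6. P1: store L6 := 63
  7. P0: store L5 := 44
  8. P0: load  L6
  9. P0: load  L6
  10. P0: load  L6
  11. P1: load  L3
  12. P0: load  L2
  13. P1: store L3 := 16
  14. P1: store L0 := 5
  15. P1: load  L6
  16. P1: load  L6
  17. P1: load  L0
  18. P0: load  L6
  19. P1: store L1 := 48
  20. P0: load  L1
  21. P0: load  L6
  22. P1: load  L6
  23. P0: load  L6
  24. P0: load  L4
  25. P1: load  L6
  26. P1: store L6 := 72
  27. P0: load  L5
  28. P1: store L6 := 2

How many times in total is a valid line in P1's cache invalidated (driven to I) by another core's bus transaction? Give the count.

invalidations = 0

1. P1: load  L6  bus=[BusRd]  L6: P0=I P1=E  mem[L6]=80
2. P0: load  L6  bus=[BusRd]  L6: P0=S P1=S  mem[L6]=80
3. P0: load  L6  bus=[-]  L6: P0=S P1=S  mem[L6]=80
4. P1: store L6 := 10  bus=[BusUpgr]  L6: P0=I P1=M  mem[L6]=80
5. P1: store L6 := 45  bus=[-]  L6: P0=I P1=M  mem[L6]=80
6. P1: store L6 := 63  bus=[-]  L6: P0=I P1=M  mem[L6]=80
7. P0: store L5 := 44  bus=[BusRdX]  L5: P0=M P1=I  mem[L5]=20
8. P0: load  L6  bus=[BusRd,Flush]  L6: P0=S P1=S  mem[L6]=63
9. P0: load  L6  bus=[-]  L6: P0=S P1=S  mem[L6]=63
10. P0: load  L6  bus=[-]  L6: P0=S P1=S  mem[L6]=63
11. P1: load  L3  bus=[BusRd]  L3: P0=I P1=E  mem[L3]=80
12. P0: load  L2  bus=[BusRd]  L2: P0=E P1=I  mem[L2]=90
13. P1: store L3 := 16  bus=[-]  L3: P0=I P1=M  mem[L3]=80
14. P1: store L0 := 5  bus=[BusRdX]  L0: P0=I P1=M  mem[L0]=20
15. P1: load  L6  bus=[-]  L6: P0=S P1=S  mem[L6]=63
16. P1: load  L6  bus=[-]  L6: P0=S P1=S  mem[L6]=63
17. P1: load  L0  bus=[-]  L0: P0=I P1=M  mem[L0]=20
18. P0: load  L6  bus=[-]  L6: P0=S P1=S  mem[L6]=63
19. P1: store L1 := 48  bus=[BusRdX]  L1: P0=I P1=M  mem[L1]=40
20. P0: load  L1  bus=[BusRd,Flush]  L1: P0=S P1=S  mem[L1]=48
21. P0: load  L6  bus=[-]  L6: P0=S P1=S  mem[L6]=63
22. P1: load  L6  bus=[-]  L6: P0=S P1=S  mem[L6]=63
23. P0: load  L6  bus=[-]  L6: P0=S P1=S  mem[L6]=63
24. P0: load  L4  bus=[BusRd]  L4: P0=E P1=I  mem[L4]=0
25. P1: load  L6  bus=[-]  L6: P0=S P1=S  mem[L6]=63
26. P1: store L6 := 72  bus=[BusUpgr]  L6: P0=I P1=M  mem[L6]=63
27. P0: load  L5  bus=[-]  L5: P0=M P1=I  mem[L5]=20
28. P1: store L6 := 2  bus=[-]  L6: P0=I P1=M  mem[L6]=63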